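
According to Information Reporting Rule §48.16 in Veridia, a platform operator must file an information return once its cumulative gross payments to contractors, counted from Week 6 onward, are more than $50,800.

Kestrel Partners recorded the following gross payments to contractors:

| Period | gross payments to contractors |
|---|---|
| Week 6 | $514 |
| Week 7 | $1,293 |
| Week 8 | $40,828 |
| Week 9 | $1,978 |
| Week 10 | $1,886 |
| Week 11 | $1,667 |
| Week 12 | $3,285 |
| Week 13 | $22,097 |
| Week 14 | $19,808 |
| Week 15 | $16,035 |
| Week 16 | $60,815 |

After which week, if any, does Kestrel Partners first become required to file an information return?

Through Week 6: $514
Through Week 7: $1,807
Through Week 8: $42,635
Through Week 9: $44,613
Through Week 10: $46,499
Through Week 11: $48,166
Through Week 12: $51,451 ← exceeds threshold

Week 12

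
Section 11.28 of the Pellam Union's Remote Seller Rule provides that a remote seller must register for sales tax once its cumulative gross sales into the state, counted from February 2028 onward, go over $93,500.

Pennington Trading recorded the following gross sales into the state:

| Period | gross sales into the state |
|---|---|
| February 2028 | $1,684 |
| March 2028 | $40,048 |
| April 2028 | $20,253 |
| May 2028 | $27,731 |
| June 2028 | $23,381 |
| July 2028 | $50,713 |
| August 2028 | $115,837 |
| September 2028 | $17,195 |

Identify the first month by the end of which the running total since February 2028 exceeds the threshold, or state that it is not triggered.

June 2028

Through February 2028: $1,684
Through March 2028: $41,732
Through April 2028: $61,985
Through May 2028: $89,716
Through June 2028: $113,097 ← exceeds threshold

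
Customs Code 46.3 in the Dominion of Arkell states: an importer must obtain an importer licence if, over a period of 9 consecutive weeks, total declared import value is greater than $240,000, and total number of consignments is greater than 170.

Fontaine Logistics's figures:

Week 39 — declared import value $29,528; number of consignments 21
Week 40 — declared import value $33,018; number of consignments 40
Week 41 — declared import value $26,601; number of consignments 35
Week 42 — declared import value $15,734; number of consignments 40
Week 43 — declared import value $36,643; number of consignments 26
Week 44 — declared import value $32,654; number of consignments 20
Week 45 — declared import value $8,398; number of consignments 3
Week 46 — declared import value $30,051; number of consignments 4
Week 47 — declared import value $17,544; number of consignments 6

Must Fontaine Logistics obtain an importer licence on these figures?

Total declared import value: $29,528 + $33,018 + $26,601 + $15,734 + $36,643 + $32,654 + $8,398 + $30,051 + $17,544 = $230,171 (≤ $240,000).
Total number of consignments: 21 + 40 + 35 + 40 + 26 + 20 + 3 + 4 + 6 = 195 (> 170).
The test is 'and': the rule requires both, and at least one is not exceeded.

No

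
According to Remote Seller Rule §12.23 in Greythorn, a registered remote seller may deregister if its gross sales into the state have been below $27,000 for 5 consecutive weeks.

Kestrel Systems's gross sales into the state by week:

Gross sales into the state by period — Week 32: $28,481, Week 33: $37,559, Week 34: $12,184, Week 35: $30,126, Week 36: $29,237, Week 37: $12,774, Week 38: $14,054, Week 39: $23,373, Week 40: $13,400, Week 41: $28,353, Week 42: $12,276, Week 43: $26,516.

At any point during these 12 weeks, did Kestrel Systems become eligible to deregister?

No

Weeks below $27,000: Week 34, Week 37, Week 38, Week 39, Week 40, Week 42, Week 43.
Longest run of consecutive weeks below the threshold: 4.
4 < 5, so Kestrel Systems never became eligible.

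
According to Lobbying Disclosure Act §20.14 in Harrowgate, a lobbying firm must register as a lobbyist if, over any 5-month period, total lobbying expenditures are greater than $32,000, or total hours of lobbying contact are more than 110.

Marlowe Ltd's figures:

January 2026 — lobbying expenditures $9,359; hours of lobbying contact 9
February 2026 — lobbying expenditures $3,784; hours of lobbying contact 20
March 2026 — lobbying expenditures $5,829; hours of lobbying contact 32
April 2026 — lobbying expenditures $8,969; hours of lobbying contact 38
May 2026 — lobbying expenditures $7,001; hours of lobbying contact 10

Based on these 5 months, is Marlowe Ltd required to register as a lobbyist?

Total lobbying expenditures: $9,359 + $3,784 + $5,829 + $8,969 + $7,001 = $34,942 (> $32,000).
Total hours of lobbying contact: 9 + 20 + 32 + 38 + 10 = 109 (≤ 110).
The test is 'or': at least one threshold is exceeded.

Yes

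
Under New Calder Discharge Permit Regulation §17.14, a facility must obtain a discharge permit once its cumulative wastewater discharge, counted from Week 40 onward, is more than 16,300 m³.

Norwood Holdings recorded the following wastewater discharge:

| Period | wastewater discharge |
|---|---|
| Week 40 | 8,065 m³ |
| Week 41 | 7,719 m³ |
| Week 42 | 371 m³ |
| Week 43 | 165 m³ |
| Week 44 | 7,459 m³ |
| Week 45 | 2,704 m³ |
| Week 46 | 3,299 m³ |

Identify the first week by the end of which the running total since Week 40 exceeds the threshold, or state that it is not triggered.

Through Week 40: 8,065 m³
Through Week 41: 15,784 m³
Through Week 42: 16,155 m³
Through Week 43: 16,320 m³ ← exceeds threshold

Week 43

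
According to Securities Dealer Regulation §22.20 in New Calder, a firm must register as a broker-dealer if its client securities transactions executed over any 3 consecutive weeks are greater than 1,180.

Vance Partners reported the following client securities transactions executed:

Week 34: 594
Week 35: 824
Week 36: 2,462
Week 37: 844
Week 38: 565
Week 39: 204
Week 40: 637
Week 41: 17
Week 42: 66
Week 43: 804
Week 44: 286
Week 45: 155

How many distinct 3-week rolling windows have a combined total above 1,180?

Week 34–Week 36: 594 + 824 + 2,462 = 3,880 (over)
Week 35–Week 37: 824 + 2,462 + 844 = 4,130 (over)
Week 36–Week 38: 2,462 + 844 + 565 = 3,871 (over)
Week 37–Week 39: 844 + 565 + 204 = 1,613 (over)
Week 38–Week 40: 565 + 204 + 637 = 1,406 (over)
Week 39–Week 41: 204 + 637 + 17 = 858 (under)
Week 40–Week 42: 637 + 17 + 66 = 720 (under)
Week 41–Week 43: 17 + 66 + 804 = 887 (under)
Week 42–Week 44: 66 + 804 + 286 = 1,156 (under)
Week 43–Week 45: 804 + 286 + 155 = 1,245 (over)
6 windows exceed the threshold.

6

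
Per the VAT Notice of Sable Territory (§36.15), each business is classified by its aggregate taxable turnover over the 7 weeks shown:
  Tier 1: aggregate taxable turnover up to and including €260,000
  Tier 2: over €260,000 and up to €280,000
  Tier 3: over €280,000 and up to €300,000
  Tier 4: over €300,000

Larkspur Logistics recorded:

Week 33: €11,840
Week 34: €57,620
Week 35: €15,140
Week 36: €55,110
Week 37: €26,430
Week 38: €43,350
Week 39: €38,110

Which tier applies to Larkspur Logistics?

Tier 1

Aggregate taxable turnover: €11,840 + €57,620 + €15,140 + €55,110 + €26,430 + €43,350 + €38,110 = €247,600.
€247,600 ≤ €260,000, so Tier 1 applies.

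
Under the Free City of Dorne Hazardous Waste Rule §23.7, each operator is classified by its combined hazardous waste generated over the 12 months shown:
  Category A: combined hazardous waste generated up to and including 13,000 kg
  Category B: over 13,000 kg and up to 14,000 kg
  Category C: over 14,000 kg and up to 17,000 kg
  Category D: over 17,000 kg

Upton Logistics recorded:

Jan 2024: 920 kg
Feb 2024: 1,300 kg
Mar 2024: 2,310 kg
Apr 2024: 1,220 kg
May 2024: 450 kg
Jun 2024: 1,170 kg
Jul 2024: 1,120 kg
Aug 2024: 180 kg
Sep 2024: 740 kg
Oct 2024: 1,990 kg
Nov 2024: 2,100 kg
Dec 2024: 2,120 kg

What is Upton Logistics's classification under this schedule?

Combined hazardous waste generated: 920 kg + 1,300 kg + 2,310 kg + 1,220 kg + 450 kg + 1,170 kg + 1,120 kg + 180 kg + 740 kg + 1,990 kg + 2,100 kg + 2,120 kg = 15,620 kg.
14,000 kg < 15,620 kg ≤ 17,000 kg, so Category C applies.

Category C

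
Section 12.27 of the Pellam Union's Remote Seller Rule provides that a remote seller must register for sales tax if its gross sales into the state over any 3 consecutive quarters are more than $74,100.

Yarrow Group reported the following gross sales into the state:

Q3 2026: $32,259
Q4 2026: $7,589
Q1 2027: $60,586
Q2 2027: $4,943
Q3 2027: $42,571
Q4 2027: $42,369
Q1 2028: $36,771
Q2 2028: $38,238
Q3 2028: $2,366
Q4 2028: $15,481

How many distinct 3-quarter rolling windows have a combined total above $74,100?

Q3 2026–Q1 2027: $32,259 + $7,589 + $60,586 = $100,434 (over)
Q4 2026–Q2 2027: $7,589 + $60,586 + $4,943 = $73,118 (under)
Q1 2027–Q3 2027: $60,586 + $4,943 + $42,571 = $108,100 (over)
Q2 2027–Q4 2027: $4,943 + $42,571 + $42,369 = $89,883 (over)
Q3 2027–Q1 2028: $42,571 + $42,369 + $36,771 = $121,711 (over)
Q4 2027–Q2 2028: $42,369 + $36,771 + $38,238 = $117,378 (over)
Q1 2028–Q3 2028: $36,771 + $38,238 + $2,366 = $77,375 (over)
Q2 2028–Q4 2028: $38,238 + $2,366 + $15,481 = $56,085 (under)
6 windows exceed the threshold.

6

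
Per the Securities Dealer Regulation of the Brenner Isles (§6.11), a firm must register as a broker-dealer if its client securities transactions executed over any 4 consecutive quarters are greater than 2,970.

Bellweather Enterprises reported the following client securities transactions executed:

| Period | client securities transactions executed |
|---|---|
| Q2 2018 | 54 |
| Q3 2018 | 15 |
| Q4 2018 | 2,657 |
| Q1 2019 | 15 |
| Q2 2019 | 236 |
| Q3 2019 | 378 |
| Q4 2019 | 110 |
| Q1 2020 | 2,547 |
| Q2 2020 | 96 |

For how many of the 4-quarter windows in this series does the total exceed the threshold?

Q2 2018–Q1 2019: 54 + 15 + 2,657 + 15 = 2,741 (under)
Q3 2018–Q2 2019: 15 + 2,657 + 15 + 236 = 2,923 (under)
Q4 2018–Q3 2019: 2,657 + 15 + 236 + 378 = 3,286 (over)
Q1 2019–Q4 2019: 15 + 236 + 378 + 110 = 739 (under)
Q2 2019–Q1 2020: 236 + 378 + 110 + 2,547 = 3,271 (over)
Q3 2019–Q2 2020: 378 + 110 + 2,547 + 96 = 3,131 (over)
3 windows exceed the threshold.

3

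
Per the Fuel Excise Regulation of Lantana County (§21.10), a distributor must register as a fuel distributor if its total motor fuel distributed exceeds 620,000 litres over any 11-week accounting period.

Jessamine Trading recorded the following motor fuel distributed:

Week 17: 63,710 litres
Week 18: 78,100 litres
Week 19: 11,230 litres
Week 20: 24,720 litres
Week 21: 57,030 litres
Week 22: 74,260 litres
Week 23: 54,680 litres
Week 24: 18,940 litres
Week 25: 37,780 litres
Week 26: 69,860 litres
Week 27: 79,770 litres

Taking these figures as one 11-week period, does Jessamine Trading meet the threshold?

No

Total motor fuel distributed: 63,710 litres + 78,100 litres + 11,230 litres + 24,720 litres + 57,030 litres + 74,260 litres + 54,680 litres + 18,940 litres + 37,780 litres + 69,860 litres + 79,770 litres = 570,080 litres.
570,080 litres ≤ 620,000 litres, so the threshold is not exceeded.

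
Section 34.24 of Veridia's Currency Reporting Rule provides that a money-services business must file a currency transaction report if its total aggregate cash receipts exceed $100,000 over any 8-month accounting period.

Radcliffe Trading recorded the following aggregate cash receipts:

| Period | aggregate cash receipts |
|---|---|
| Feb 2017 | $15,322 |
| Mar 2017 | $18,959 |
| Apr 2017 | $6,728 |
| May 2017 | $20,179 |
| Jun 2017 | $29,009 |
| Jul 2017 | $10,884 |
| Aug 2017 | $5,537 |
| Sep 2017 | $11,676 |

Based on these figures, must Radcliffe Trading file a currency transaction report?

Yes

Total aggregate cash receipts: $15,322 + $18,959 + $6,728 + $20,179 + $29,009 + $10,884 + $5,537 + $11,676 = $118,294.
$118,294 > $100,000, so the threshold is exceeded.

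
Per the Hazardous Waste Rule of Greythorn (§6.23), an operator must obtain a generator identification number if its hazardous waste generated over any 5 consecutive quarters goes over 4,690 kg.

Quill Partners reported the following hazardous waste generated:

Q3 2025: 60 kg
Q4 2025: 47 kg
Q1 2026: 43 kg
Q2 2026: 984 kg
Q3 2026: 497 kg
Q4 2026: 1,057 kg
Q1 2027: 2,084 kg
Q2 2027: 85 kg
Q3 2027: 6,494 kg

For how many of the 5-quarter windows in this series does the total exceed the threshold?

Q3 2025–Q3 2026: 60 kg + 47 kg + 43 kg + 984 kg + 497 kg = 1,631 kg (under)
Q4 2025–Q4 2026: 47 kg + 43 kg + 984 kg + 497 kg + 1,057 kg = 2,628 kg (under)
Q1 2026–Q1 2027: 43 kg + 984 kg + 497 kg + 1,057 kg + 2,084 kg = 4,665 kg (under)
Q2 2026–Q2 2027: 984 kg + 497 kg + 1,057 kg + 2,084 kg + 85 kg = 4,707 kg (over)
Q3 2026–Q3 2027: 497 kg + 1,057 kg + 2,084 kg + 85 kg + 6,494 kg = 10,217 kg (over)
2 windows exceed the threshold.

2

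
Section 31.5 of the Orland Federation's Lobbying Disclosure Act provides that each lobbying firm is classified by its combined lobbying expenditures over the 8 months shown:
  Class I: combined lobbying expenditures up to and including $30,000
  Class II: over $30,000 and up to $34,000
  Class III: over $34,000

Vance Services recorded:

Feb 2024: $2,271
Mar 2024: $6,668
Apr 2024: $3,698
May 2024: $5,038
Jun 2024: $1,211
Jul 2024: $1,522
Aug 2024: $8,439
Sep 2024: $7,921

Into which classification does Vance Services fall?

Class III

Combined lobbying expenditures: $2,271 + $6,668 + $3,698 + $5,038 + $1,211 + $1,522 + $8,439 + $7,921 = $36,768.
$36,768 > $34,000, so Class III applies.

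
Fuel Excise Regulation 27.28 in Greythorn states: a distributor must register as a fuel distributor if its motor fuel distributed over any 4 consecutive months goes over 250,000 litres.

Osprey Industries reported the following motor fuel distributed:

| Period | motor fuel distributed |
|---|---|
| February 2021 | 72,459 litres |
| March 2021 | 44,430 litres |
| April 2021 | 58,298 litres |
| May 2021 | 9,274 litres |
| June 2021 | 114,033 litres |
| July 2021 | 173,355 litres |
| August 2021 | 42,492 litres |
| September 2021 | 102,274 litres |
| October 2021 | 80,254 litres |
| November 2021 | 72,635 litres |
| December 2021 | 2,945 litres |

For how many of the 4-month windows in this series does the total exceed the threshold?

6

February 2021–May 2021: 72,459 litres + 44,430 litres + 58,298 litres + 9,274 litres = 184,461 litres (under)
March 2021–June 2021: 44,430 litres + 58,298 litres + 9,274 litres + 114,033 litres = 226,035 litres (under)
April 2021–July 2021: 58,298 litres + 9,274 litres + 114,033 litres + 173,355 litres = 354,960 litres (over)
May 2021–August 2021: 9,274 litres + 114,033 litres + 173,355 litres + 42,492 litres = 339,154 litres (over)
June 2021–September 2021: 114,033 litres + 173,355 litres + 42,492 litres + 102,274 litres = 432,154 litres (over)
July 2021–October 2021: 173,355 litres + 42,492 litres + 102,274 litres + 80,254 litres = 398,375 litres (over)
August 2021–November 2021: 42,492 litres + 102,274 litres + 80,254 litres + 72,635 litres = 297,655 litres (over)
September 2021–December 2021: 102,274 litres + 80,254 litres + 72,635 litres + 2,945 litres = 258,108 litres (over)
6 windows exceed the threshold.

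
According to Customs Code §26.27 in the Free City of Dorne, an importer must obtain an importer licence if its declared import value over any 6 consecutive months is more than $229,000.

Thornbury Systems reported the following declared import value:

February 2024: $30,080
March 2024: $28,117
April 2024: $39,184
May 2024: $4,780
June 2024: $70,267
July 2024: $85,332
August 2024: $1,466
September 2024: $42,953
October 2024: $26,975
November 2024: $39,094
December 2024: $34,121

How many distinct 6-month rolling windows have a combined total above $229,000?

6

February 2024–July 2024: $30,080 + $28,117 + $39,184 + $4,780 + $70,267 + $85,332 = $257,760 (over)
March 2024–August 2024: $28,117 + $39,184 + $4,780 + $70,267 + $85,332 + $1,466 = $229,146 (over)
April 2024–September 2024: $39,184 + $4,780 + $70,267 + $85,332 + $1,466 + $42,953 = $243,982 (over)
May 2024–October 2024: $4,780 + $70,267 + $85,332 + $1,466 + $42,953 + $26,975 = $231,773 (over)
June 2024–November 2024: $70,267 + $85,332 + $1,466 + $42,953 + $26,975 + $39,094 = $266,087 (over)
July 2024–December 2024: $85,332 + $1,466 + $42,953 + $26,975 + $39,094 + $34,121 = $229,941 (over)
6 windows exceed the threshold.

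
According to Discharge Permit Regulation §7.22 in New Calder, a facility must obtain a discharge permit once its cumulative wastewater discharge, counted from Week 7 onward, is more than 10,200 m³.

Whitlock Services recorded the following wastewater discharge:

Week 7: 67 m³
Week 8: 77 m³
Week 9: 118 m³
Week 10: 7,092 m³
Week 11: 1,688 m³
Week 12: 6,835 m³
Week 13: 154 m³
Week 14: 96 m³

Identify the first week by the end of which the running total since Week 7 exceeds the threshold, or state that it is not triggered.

Through Week 7: 67 m³
Through Week 8: 144 m³
Through Week 9: 262 m³
Through Week 10: 7,354 m³
Through Week 11: 9,042 m³
Through Week 12: 15,877 m³ ← exceeds threshold

Week 12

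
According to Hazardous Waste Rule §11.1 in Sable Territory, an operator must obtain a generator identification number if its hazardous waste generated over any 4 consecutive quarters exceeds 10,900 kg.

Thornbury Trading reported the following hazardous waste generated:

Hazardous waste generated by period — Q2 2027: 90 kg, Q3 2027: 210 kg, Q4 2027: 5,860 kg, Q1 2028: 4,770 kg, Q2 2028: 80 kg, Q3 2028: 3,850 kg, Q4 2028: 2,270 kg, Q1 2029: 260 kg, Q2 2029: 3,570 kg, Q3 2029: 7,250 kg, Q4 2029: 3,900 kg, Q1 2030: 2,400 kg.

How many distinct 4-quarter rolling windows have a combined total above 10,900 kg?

7

Q2 2027–Q1 2028: 90 kg + 210 kg + 5,860 kg + 4,770 kg = 10,930 kg (over)
Q3 2027–Q2 2028: 210 kg + 5,860 kg + 4,770 kg + 80 kg = 10,920 kg (over)
Q4 2027–Q3 2028: 5,860 kg + 4,770 kg + 80 kg + 3,850 kg = 14,560 kg (over)
Q1 2028–Q4 2028: 4,770 kg + 80 kg + 3,850 kg + 2,270 kg = 10,970 kg (over)
Q2 2028–Q1 2029: 80 kg + 3,850 kg + 2,270 kg + 260 kg = 6,460 kg (under)
Q3 2028–Q2 2029: 3,850 kg + 2,270 kg + 260 kg + 3,570 kg = 9,950 kg (under)
Q4 2028–Q3 2029: 2,270 kg + 260 kg + 3,570 kg + 7,250 kg = 13,350 kg (over)
Q1 2029–Q4 2029: 260 kg + 3,570 kg + 7,250 kg + 3,900 kg = 14,980 kg (over)
Q2 2029–Q1 2030: 3,570 kg + 7,250 kg + 3,900 kg + 2,400 kg = 17,120 kg (over)
7 windows exceed the threshold.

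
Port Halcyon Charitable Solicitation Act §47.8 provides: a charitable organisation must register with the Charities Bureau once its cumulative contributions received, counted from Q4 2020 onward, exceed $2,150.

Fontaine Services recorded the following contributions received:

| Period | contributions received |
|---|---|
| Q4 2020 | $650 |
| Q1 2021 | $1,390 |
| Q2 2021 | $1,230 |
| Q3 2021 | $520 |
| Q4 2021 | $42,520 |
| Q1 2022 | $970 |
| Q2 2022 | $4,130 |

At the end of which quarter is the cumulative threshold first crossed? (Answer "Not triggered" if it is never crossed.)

Q2 2021

Through Q4 2020: $650
Through Q1 2021: $2,040
Through Q2 2021: $3,270 ← exceeds threshold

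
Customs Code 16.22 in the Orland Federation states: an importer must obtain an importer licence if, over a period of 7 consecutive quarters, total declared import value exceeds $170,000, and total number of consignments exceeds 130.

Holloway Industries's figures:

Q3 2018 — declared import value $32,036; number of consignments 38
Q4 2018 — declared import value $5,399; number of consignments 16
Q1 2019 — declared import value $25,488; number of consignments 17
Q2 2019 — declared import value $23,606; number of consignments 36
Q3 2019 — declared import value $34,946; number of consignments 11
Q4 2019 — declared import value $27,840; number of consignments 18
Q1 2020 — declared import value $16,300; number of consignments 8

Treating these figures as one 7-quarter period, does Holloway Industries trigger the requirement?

No

Total declared import value: $32,036 + $5,399 + $25,488 + $23,606 + $34,946 + $27,840 + $16,300 = $165,615 (≤ $170,000).
Total number of consignments: 38 + 16 + 17 + 36 + 11 + 18 + 8 = 144 (> 130).
The test is 'and': the rule requires both, and at least one is not exceeded.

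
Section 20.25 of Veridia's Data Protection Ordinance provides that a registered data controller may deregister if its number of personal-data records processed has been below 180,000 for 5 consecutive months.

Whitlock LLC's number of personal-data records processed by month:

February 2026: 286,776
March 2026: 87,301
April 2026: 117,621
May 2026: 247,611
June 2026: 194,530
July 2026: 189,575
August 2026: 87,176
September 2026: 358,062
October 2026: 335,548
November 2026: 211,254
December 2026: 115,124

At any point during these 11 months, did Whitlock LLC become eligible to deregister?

No

Months below 180,000: March 2026, April 2026, August 2026, December 2026.
Longest run of consecutive months below the threshold: 2.
2 < 5, so Whitlock LLC never became eligible.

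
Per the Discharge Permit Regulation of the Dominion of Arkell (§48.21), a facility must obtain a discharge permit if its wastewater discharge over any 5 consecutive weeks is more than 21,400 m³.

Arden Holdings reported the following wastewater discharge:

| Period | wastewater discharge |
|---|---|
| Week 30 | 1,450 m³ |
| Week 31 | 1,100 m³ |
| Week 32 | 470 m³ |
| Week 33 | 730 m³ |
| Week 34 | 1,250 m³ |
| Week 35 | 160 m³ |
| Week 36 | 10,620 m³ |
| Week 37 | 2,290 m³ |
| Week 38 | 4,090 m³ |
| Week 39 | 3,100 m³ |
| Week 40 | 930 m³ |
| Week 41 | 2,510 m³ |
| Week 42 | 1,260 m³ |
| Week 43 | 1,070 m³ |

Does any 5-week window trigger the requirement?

No

Week 30–Week 34: 1,450 m³ + 1,100 m³ + 470 m³ + 730 m³ + 1,250 m³ = 5,000 m³ (under)
Week 31–Week 35: 1,100 m³ + 470 m³ + 730 m³ + 1,250 m³ + 160 m³ = 3,710 m³ (under)
Week 32–Week 36: 470 m³ + 730 m³ + 1,250 m³ + 160 m³ + 10,620 m³ = 13,230 m³ (under)
Week 33–Week 37: 730 m³ + 1,250 m³ + 160 m³ + 10,620 m³ + 2,290 m³ = 15,050 m³ (under)
Week 34–Week 38: 1,250 m³ + 160 m³ + 10,620 m³ + 2,290 m³ + 4,090 m³ = 18,410 m³ (under)
Week 35–Week 39: 160 m³ + 10,620 m³ + 2,290 m³ + 4,090 m³ + 3,100 m³ = 20,260 m³ (under)
Week 36–Week 40: 10,620 m³ + 2,290 m³ + 4,090 m³ + 3,100 m³ + 930 m³ = 21,030 m³ (under)
Week 37–Week 41: 2,290 m³ + 4,090 m³ + 3,100 m³ + 930 m³ + 2,510 m³ = 12,920 m³ (under)
Week 38–Week 42: 4,090 m³ + 3,100 m³ + 930 m³ + 2,510 m³ + 1,260 m³ = 11,890 m³ (under)
Week 39–Week 43: 3,100 m³ + 930 m³ + 2,510 m³ + 1,260 m³ + 1,070 m³ = 8,870 m³ (under)
No window exceeds 21,400 m³.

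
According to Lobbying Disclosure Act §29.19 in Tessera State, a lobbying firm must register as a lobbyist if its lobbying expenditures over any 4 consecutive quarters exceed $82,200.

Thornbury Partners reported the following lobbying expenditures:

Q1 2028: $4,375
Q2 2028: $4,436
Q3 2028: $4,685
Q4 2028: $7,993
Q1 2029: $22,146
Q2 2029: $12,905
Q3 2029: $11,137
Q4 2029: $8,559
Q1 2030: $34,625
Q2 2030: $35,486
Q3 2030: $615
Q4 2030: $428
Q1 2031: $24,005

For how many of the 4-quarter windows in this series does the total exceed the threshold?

Q1 2028–Q4 2028: $4,375 + $4,436 + $4,685 + $7,993 = $21,489 (under)
Q2 2028–Q1 2029: $4,436 + $4,685 + $7,993 + $22,146 = $39,260 (under)
Q3 2028–Q2 2029: $4,685 + $7,993 + $22,146 + $12,905 = $47,729 (under)
Q4 2028–Q3 2029: $7,993 + $22,146 + $12,905 + $11,137 = $54,181 (under)
Q1 2029–Q4 2029: $22,146 + $12,905 + $11,137 + $8,559 = $54,747 (under)
Q2 2029–Q1 2030: $12,905 + $11,137 + $8,559 + $34,625 = $67,226 (under)
Q3 2029–Q2 2030: $11,137 + $8,559 + $34,625 + $35,486 = $89,807 (over)
Q4 2029–Q3 2030: $8,559 + $34,625 + $35,486 + $615 = $79,285 (under)
Q1 2030–Q4 2030: $34,625 + $35,486 + $615 + $428 = $71,154 (under)
Q2 2030–Q1 2031: $35,486 + $615 + $428 + $24,005 = $60,534 (under)
1 window exceeds the threshold.

1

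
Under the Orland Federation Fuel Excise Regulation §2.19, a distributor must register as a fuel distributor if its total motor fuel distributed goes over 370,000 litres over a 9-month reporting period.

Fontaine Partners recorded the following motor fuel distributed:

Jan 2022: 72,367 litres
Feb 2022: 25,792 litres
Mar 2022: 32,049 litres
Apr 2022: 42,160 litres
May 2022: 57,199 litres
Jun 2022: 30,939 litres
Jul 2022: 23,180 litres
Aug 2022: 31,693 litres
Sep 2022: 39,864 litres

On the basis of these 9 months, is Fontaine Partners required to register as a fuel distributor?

No

Total motor fuel distributed: 72,367 litres + 25,792 litres + 32,049 litres + 42,160 litres + 57,199 litres + 30,939 litres + 23,180 litres + 31,693 litres + 39,864 litres = 355,243 litres.
355,243 litres ≤ 370,000 litres, so the threshold is not exceeded.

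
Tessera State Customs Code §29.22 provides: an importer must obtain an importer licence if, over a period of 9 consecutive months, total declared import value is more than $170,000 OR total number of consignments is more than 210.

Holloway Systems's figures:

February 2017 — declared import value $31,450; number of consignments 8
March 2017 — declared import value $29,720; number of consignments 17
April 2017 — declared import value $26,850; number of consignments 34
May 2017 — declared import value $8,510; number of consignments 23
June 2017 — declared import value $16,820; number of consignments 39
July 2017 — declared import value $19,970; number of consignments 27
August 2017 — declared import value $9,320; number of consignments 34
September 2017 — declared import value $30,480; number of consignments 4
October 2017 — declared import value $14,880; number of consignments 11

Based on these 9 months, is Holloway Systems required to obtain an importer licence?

Total declared import value: $31,450 + $29,720 + $26,850 + $8,510 + $16,820 + $19,970 + $9,320 + $30,480 + $14,880 = $188,000 (> $170,000).
Total number of consignments: 8 + 17 + 34 + 23 + 39 + 27 + 34 + 4 + 11 = 197 (≤ 210).
The test is 'or': at least one threshold is exceeded.

Yes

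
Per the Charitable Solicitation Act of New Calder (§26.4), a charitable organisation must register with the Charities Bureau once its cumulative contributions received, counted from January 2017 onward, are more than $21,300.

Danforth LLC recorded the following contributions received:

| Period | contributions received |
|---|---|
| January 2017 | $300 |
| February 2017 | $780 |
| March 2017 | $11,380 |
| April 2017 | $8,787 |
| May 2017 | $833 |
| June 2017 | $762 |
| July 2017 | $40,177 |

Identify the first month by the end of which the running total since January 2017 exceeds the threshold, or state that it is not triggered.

Through January 2017: $300
Through February 2017: $1,080
Through March 2017: $12,460
Through April 2017: $21,247
Through May 2017: $22,080 ← exceeds threshold

May 2017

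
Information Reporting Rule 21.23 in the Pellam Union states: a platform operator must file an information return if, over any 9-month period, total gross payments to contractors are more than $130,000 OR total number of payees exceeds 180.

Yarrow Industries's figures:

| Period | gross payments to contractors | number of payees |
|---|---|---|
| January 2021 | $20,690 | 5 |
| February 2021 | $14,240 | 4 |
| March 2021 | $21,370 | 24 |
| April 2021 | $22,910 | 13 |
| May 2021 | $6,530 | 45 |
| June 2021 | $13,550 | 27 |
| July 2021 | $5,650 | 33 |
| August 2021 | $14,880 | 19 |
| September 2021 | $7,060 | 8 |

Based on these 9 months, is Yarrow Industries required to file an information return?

Total gross payments to contractors: $20,690 + $14,240 + $21,370 + $22,910 + $6,530 + $13,550 + $5,650 + $14,880 + $7,060 = $126,880 (≤ $130,000).
Total number of payees: 5 + 4 + 24 + 13 + 45 + 27 + 33 + 19 + 8 = 178 (≤ 180).
The test is 'or': neither threshold is exceeded.

No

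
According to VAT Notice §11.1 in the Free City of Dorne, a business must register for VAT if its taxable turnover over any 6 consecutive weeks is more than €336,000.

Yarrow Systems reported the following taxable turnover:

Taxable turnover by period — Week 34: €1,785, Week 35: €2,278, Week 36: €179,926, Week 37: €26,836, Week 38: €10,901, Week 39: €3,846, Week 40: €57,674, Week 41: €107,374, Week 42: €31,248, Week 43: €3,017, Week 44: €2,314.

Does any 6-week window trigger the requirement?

Yes

Week 34–Week 39: €1,785 + €2,278 + €179,926 + €26,836 + €10,901 + €3,846 = €225,572 (under)
Week 35–Week 40: €2,278 + €179,926 + €26,836 + €10,901 + €3,846 + €57,674 = €281,461 (under)
Week 36–Week 41: €179,926 + €26,836 + €10,901 + €3,846 + €57,674 + €107,374 = €386,557 (over)
Week 37–Week 42: €26,836 + €10,901 + €3,846 + €57,674 + €107,374 + €31,248 = €237,879 (under)
Week 38–Week 43: €10,901 + €3,846 + €57,674 + €107,374 + €31,248 + €3,017 = €214,060 (under)
Week 39–Week 44: €3,846 + €57,674 + €107,374 + €31,248 + €3,017 + €2,314 = €205,473 (under)
At least one window exceeds €336,000.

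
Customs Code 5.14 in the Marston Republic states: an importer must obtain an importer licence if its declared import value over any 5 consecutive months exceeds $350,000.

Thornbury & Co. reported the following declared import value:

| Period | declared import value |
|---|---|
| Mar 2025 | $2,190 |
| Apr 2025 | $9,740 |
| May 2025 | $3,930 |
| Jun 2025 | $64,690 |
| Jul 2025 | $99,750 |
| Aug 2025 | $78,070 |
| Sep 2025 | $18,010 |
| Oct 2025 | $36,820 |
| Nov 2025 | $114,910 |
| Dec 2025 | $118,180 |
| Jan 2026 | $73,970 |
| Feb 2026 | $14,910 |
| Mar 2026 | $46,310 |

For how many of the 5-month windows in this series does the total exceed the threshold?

Mar 2025–Jul 2025: $2,190 + $9,740 + $3,930 + $64,690 + $99,750 = $180,300 (under)
Apr 2025–Aug 2025: $9,740 + $3,930 + $64,690 + $99,750 + $78,070 = $256,180 (under)
May 2025–Sep 2025: $3,930 + $64,690 + $99,750 + $78,070 + $18,010 = $264,450 (under)
Jun 2025–Oct 2025: $64,690 + $99,750 + $78,070 + $18,010 + $36,820 = $297,340 (under)
Jul 2025–Nov 2025: $99,750 + $78,070 + $18,010 + $36,820 + $114,910 = $347,560 (under)
Aug 2025–Dec 2025: $78,070 + $18,010 + $36,820 + $114,910 + $118,180 = $365,990 (over)
Sep 2025–Jan 2026: $18,010 + $36,820 + $114,910 + $118,180 + $73,970 = $361,890 (over)
Oct 2025–Feb 2026: $36,820 + $114,910 + $118,180 + $73,970 + $14,910 = $358,790 (over)
Nov 2025–Mar 2026: $114,910 + $118,180 + $73,970 + $14,910 + $46,310 = $368,280 (over)
4 windows exceed the threshold.

4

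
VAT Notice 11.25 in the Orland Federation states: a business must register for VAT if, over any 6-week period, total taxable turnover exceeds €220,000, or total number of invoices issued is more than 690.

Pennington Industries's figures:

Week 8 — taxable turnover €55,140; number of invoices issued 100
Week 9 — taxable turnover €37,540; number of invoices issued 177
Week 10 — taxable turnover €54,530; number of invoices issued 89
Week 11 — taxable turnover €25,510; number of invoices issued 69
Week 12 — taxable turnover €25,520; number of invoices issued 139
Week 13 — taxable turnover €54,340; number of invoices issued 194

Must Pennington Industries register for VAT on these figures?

Total taxable turnover: €55,140 + €37,540 + €54,530 + €25,510 + €25,520 + €54,340 = €252,580 (> €220,000).
Total number of invoices issued: 100 + 177 + 89 + 69 + 139 + 194 = 768 (> 690).
The test is 'or': at least one threshold is exceeded.

Yes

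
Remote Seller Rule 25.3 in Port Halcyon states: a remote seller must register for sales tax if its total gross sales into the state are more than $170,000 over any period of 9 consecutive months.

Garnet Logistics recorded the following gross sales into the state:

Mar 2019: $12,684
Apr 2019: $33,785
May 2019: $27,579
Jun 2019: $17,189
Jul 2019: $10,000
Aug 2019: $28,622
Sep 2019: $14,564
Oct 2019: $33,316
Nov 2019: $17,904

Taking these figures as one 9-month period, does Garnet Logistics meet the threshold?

Yes

Total gross sales into the state: $12,684 + $33,785 + $27,579 + $17,189 + $10,000 + $28,622 + $14,564 + $33,316 + $17,904 = $195,643.
$195,643 > $170,000, so the threshold is exceeded.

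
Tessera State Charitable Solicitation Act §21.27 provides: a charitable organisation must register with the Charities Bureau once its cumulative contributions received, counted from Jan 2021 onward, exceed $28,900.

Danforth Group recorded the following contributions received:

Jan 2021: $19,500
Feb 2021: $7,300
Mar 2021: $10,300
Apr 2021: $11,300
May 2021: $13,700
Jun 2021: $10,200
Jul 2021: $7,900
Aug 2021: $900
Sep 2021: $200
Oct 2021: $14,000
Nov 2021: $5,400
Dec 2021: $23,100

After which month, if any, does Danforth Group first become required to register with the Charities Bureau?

Mar 2021

Through Jan 2021: $19,500
Through Feb 2021: $26,800
Through Mar 2021: $37,100 ← exceeds threshold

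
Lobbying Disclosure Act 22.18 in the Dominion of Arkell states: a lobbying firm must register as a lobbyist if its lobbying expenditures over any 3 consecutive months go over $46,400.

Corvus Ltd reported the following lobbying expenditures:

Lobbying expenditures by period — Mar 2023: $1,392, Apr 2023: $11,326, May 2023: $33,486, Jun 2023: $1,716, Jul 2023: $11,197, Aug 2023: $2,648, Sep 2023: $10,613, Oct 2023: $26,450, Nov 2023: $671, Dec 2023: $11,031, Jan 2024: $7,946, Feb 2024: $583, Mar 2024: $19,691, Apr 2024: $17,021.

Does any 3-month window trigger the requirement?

Yes

Mar 2023–May 2023: $1,392 + $11,326 + $33,486 = $46,204 (under)
Apr 2023–Jun 2023: $11,326 + $33,486 + $1,716 = $46,528 (over)
May 2023–Jul 2023: $33,486 + $1,716 + $11,197 = $46,399 (under)
Jun 2023–Aug 2023: $1,716 + $11,197 + $2,648 = $15,561 (under)
Jul 2023–Sep 2023: $11,197 + $2,648 + $10,613 = $24,458 (under)
Aug 2023–Oct 2023: $2,648 + $10,613 + $26,450 = $39,711 (under)
Sep 2023–Nov 2023: $10,613 + $26,450 + $671 = $37,734 (under)
Oct 2023–Dec 2023: $26,450 + $671 + $11,031 = $38,152 (under)
Nov 2023–Jan 2024: $671 + $11,031 + $7,946 = $19,648 (under)
Dec 2023–Feb 2024: $11,031 + $7,946 + $583 = $19,560 (under)
Jan 2024–Mar 2024: $7,946 + $583 + $19,691 = $28,220 (under)
Feb 2024–Apr 2024: $583 + $19,691 + $17,021 = $37,295 (under)
At least one window exceeds $46,400.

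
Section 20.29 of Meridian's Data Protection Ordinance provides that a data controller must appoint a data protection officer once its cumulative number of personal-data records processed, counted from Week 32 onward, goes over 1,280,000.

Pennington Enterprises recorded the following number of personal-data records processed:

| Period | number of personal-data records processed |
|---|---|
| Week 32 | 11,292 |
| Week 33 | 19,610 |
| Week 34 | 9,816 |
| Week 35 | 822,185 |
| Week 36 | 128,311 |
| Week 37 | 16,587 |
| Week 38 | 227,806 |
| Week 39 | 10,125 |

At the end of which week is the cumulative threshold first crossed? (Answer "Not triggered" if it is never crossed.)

Through Week 32: 11,292
Through Week 33: 30,902
Through Week 34: 40,718
Through Week 35: 862,903
Through Week 36: 991,214
Through Week 37: 1,007,801
Through Week 38: 1,235,607
Through Week 39: 1,245,732
Final cumulative total 1,245,732 ≤ 1,280,000; the threshold is never exceeded.

Not triggered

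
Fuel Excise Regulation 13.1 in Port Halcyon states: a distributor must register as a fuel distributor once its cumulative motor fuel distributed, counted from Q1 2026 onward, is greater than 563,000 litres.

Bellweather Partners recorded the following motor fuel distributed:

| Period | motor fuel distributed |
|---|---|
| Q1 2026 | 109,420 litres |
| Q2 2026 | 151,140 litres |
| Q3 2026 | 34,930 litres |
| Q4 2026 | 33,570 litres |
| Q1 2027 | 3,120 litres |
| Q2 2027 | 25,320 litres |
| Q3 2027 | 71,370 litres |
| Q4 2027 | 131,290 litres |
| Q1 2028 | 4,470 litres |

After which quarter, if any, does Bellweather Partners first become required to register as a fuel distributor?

Through Q1 2026: 109,420 litres
Through Q2 2026: 260,560 litres
Through Q3 2026: 295,490 litres
Through Q4 2026: 329,060 litres
Through Q1 2027: 332,180 litres
Through Q2 2027: 357,500 litres
Through Q3 2027: 428,870 litres
Through Q4 2027: 560,160 litres
Through Q1 2028: 564,630 litres ← exceeds threshold

Q1 2028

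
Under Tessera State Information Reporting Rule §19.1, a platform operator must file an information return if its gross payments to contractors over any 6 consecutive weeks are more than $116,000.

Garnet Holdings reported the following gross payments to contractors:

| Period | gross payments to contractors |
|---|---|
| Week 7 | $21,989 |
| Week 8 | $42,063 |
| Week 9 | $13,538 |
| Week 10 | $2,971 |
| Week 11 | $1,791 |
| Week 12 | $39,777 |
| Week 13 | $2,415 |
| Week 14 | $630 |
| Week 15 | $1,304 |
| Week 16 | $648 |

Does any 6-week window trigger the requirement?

Week 7–Week 12: $21,989 + $42,063 + $13,538 + $2,971 + $1,791 + $39,777 = $122,129 (over)
Week 8–Week 13: $42,063 + $13,538 + $2,971 + $1,791 + $39,777 + $2,415 = $102,555 (under)
Week 9–Week 14: $13,538 + $2,971 + $1,791 + $39,777 + $2,415 + $630 = $61,122 (under)
Week 10–Week 15: $2,971 + $1,791 + $39,777 + $2,415 + $630 + $1,304 = $48,888 (under)
Week 11–Week 16: $1,791 + $39,777 + $2,415 + $630 + $1,304 + $648 = $46,565 (under)
At least one window exceeds $116,000.

Yes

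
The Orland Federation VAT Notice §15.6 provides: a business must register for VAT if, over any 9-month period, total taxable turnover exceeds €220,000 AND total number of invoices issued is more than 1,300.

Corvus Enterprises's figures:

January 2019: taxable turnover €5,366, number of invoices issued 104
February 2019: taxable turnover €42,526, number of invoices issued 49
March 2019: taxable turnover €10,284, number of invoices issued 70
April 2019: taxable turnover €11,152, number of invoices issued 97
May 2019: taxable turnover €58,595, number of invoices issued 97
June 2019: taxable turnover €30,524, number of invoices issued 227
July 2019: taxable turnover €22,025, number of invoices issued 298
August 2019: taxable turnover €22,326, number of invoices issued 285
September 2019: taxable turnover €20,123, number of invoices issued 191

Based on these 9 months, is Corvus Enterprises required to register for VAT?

Total taxable turnover: €5,366 + €42,526 + €10,284 + €11,152 + €58,595 + €30,524 + €22,025 + €22,326 + €20,123 = €222,921 (> €220,000).
Total number of invoices issued: 104 + 49 + 70 + 97 + 97 + 227 + 298 + 285 + 191 = 1,418 (> 1,300).
The test is 'and': both thresholds are exceeded.

Yes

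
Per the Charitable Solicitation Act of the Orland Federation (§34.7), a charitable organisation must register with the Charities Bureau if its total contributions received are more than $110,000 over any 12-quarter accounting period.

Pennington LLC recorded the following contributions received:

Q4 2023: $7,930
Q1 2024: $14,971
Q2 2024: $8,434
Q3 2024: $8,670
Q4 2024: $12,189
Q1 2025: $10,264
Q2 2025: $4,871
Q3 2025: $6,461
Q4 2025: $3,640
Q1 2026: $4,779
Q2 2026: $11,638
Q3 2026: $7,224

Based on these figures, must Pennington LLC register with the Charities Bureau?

Total contributions received: $7,930 + $14,971 + $8,434 + $8,670 + $12,189 + $10,264 + $4,871 + $6,461 + $3,640 + $4,779 + $11,638 + $7,224 = $101,071.
$101,071 ≤ $110,000, so the threshold is not exceeded.

No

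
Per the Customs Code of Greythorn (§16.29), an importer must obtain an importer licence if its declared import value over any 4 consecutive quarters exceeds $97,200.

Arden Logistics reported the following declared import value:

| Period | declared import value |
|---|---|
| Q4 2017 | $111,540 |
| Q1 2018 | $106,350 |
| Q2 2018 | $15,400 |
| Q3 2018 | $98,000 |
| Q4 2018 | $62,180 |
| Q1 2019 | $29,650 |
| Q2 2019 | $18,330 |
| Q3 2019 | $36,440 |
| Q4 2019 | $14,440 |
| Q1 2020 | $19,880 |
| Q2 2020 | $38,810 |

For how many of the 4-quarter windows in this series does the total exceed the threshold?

Q4 2017–Q3 2018: $111,540 + $106,350 + $15,400 + $98,000 = $331,290 (over)
Q1 2018–Q4 2018: $106,350 + $15,400 + $98,000 + $62,180 = $281,930 (over)
Q2 2018–Q1 2019: $15,400 + $98,000 + $62,180 + $29,650 = $205,230 (over)
Q3 2018–Q2 2019: $98,000 + $62,180 + $29,650 + $18,330 = $208,160 (over)
Q4 2018–Q3 2019: $62,180 + $29,650 + $18,330 + $36,440 = $146,600 (over)
Q1 2019–Q4 2019: $29,650 + $18,330 + $36,440 + $14,440 = $98,860 (over)
Q2 2019–Q1 2020: $18,330 + $36,440 + $14,440 + $19,880 = $89,090 (under)
Q3 2019–Q2 2020: $36,440 + $14,440 + $19,880 + $38,810 = $109,570 (over)
7 windows exceed the threshold.

7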